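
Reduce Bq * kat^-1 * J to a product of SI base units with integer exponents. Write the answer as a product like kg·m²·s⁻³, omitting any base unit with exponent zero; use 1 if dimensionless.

Bq = s⁻¹.
kat = s⁻¹·mol.
So kat⁻¹ = s·mol⁻¹.
J = kg·m²·s⁻².
Combining: Bq·kat⁻¹·J = s⁻¹ · (s·mol⁻¹) · (kg·m²·s⁻²) = kg·m²·s⁻²·mol⁻¹.

kg·m²·s⁻²·mol⁻¹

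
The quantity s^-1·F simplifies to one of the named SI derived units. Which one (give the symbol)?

F = kg⁻¹·m⁻²·s⁴·A².
Combining: s⁻¹·F = s⁻¹ · (kg⁻¹·m⁻²·s⁴·A²) = kg⁻¹·m⁻²·s³·A².
kg⁻¹·m⁻²·s³·A² is the base-SI form of the siemens.

S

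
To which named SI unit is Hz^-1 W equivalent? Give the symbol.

Hz = 1/s = s⁻¹ (frequency is cycles per second).
So Hz⁻¹ = s.
W = J/s (power = energy per time),
    = kg·m²·s⁻³.
Combining: Hz⁻¹·W = s · (kg·m²·s⁻³) = kg·m²·s⁻².
kg·m²·s⁻² is the base-SI form of the joule.

J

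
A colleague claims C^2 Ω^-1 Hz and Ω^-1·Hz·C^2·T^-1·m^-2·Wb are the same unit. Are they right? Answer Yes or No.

Left side:
  C = s·A.
  So C² = s²·A².
  Ω = kg·m²·s⁻³·A⁻².
  So Ω⁻¹ = kg⁻¹·m⁻²·s³·A².
  Hz = s⁻¹.
  Combining: C²·Ω⁻¹·Hz = (s²·A²) · (kg⁻¹·m⁻²·s³·A²) · s⁻¹ = kg⁻¹·m⁻²·s⁴·A⁴.
Right side:
  Ω = V/A (resistance = voltage per current),
      = kg·m²·s⁻³·A⁻².
  So Ω⁻¹ = kg⁻¹·m⁻²·s³·A².
  Hz = 1/s = s⁻¹ (frequency is cycles per second).
  C = A·s = s·A (charge = current × time).
  So C² = s²·A².
  T = Wb/m² (flux density = flux per area),
      = kg·s⁻²·A⁻¹.
  So T⁻¹ = kg⁻¹·s²·A.
  Wb = V·s (flux: a volt is a weber per second),
      = kg·m²·s⁻²·A⁻¹.
  Combining: Ω⁻¹·Hz·C²·T⁻¹·m⁻²·Wb = (kg⁻¹·m⁻²·s³·A²) · s⁻¹ · (s²·A²) · (kg⁻¹·s²·A) · m⁻² · (kg·m²·s⁻²·A⁻¹) = kg⁻¹·m⁻²·s⁴·A⁴.
Both reduce to kg⁻¹·m⁻²·s⁴·A⁴.

Yes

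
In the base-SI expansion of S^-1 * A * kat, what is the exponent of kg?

1

S = 1/Ω (conductance is reciprocal resistance),
    = kg⁻¹·m⁻²·s³·A².
So S⁻¹ = kg·m²·s⁻³·A⁻².
kat = mol/s = s⁻¹·mol (catalytic activity).
Combining: S⁻¹·A·kat = (kg·m²·s⁻³·A⁻²) · A · (s⁻¹·mol) = kg·m²·s⁻⁴·A⁻¹·mol.
The exponent of kg is 1.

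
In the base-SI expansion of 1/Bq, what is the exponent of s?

Bq = s⁻¹.
So Bq⁻¹ = s.
The exponent of s is 1.

1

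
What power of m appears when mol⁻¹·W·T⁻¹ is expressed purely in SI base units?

2

W = J/s (power = energy per time),
    = kg·m²·s⁻³.
T = Wb/m² (flux density = flux per area),
    = kg·s⁻²·A⁻¹.
So T⁻¹ = kg⁻¹·s²·A.
Combining: mol⁻¹·W·T⁻¹ = mol⁻¹ · (kg·m²·s⁻³) · (kg⁻¹·s²·A) = m²·s⁻¹·A·mol⁻¹.
The exponent of m is 2.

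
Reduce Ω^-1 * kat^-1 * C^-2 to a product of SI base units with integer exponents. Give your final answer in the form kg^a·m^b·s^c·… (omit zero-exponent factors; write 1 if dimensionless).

Ω = V/A (resistance = voltage per current),
    = kg·m²·s⁻³·A⁻².
So Ω⁻¹ = kg⁻¹·m⁻²·s³·A².
kat = mol/s = s⁻¹·mol (catalytic activity).
So kat⁻¹ = s·mol⁻¹.
C = A·s = s·A (charge = current × time).
So C⁻² = s⁻²·A⁻².
Combining: Ω⁻¹·kat⁻¹·C⁻² = (kg⁻¹·m⁻²·s³·A²) · (s·mol⁻¹) · (s⁻²·A⁻²) = kg⁻¹·m⁻²·s²·mol⁻¹.

kg⁻¹·m⁻²·s²·mol⁻¹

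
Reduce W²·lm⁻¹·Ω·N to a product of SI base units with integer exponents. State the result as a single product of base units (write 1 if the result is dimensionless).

kg⁴·m⁷·s⁻¹¹·A⁻²·cd⁻¹

W = kg·m²·s⁻³.
So W² = kg²·m⁴·s⁻⁶.
lm = cd.
So lm⁻¹ = cd⁻¹.
Ω = kg·m²·s⁻³·A⁻².
N = kg·m·s⁻².
Combining: W²·lm⁻¹·Ω·N = (kg²·m⁴·s⁻⁶) · cd⁻¹ · (kg·m²·s⁻³·A⁻²) · (kg·m·s⁻²) = kg⁴·m⁷·s⁻¹¹·A⁻²·cd⁻¹.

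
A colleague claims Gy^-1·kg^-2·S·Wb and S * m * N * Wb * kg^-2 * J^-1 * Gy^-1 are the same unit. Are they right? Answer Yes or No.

Yes

Left side:
  Gy = m²·s⁻².
  So Gy⁻¹ = m⁻²·s².
  S = kg⁻¹·m⁻²·s³·A².
  Wb = kg·m²·s⁻²·A⁻¹.
  Combining: Gy⁻¹·kg⁻²·S·Wb = (m⁻²·s²) · kg⁻² · (kg⁻¹·m⁻²·s³·A²) · (kg·m²·s⁻²·A⁻¹) = kg⁻²·m⁻²·s³·A.
Right side:
  S = kg⁻¹·m⁻²·s³·A².
  N = kg·m·s⁻².
  Wb = kg·m²·s⁻²·A⁻¹.
  J = kg·m²·s⁻².
  So J⁻¹ = kg⁻¹·m⁻²·s².
  Gy = m²·s⁻².
  So Gy⁻¹ = m⁻²·s².
  Combining: S·m·N·Wb·kg⁻²·J⁻¹·Gy⁻¹ = (kg⁻¹·m⁻²·s³·A²) · m · (kg·m·s⁻²) · (kg·m²·s⁻²·A⁻¹) · kg⁻² · (kg⁻¹·m⁻²·s²) · (m⁻²·s²) = kg⁻²·m⁻²·s³·A.
Both reduce to kg⁻²·m⁻²·s³·A.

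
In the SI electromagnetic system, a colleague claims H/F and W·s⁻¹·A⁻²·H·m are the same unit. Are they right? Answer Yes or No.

No

Left side:
  F = C/V (capacitance = charge per voltage),
      = A·s/(kg·m²·s⁻³·A⁻¹) (substituting C and V),
      = kg⁻¹·m⁻²·s⁴·A².
  So F⁻¹ = kg·m²·s⁻⁴·A⁻².
  H = Wb/A (inductance = flux per current),
      = kg·m²·s⁻²·A⁻².
  Combining: F⁻¹·H = (kg·m²·s⁻⁴·A⁻²) · (kg·m²·s⁻²·A⁻²) = kg²·m⁴·s⁻⁶·A⁻⁴.
Right side:
  W = J/s (power = energy per time),
      = kg·m²·s⁻³.
  H = Wb/A (inductance = flux per current),
      = kg·m²·s⁻²·A⁻².
  Combining: W·s⁻¹·A⁻²·H·m = (kg·m²·s⁻³) · s⁻¹ · A⁻² · (kg·m²·s⁻²·A⁻²) · m = kg²·m⁵·s⁻⁶·A⁻⁴.
Left is kg²·m⁴·s⁻⁶·A⁻⁴; right is kg²·m⁵·s⁻⁶·A⁻⁴ — different.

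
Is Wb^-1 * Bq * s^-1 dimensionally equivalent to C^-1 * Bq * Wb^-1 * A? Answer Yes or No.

Yes

Left side:
  Wb = kg·m²·s⁻²·A⁻¹.
  So Wb⁻¹ = kg⁻¹·m⁻²·s²·A.
  Bq = s⁻¹.
  Combining: Wb⁻¹·Bq·s⁻¹ = (kg⁻¹·m⁻²·s²·A) · s⁻¹ · s⁻¹ = kg⁻¹·m⁻²·A.
Right side:
  C = A·s = s·A (charge = current × time).
  So C⁻¹ = s⁻¹·A⁻¹.
  Bq = 1/s = s⁻¹ (activity is decays per second).
  Wb = V·s (flux: a volt is a weber per second),
      = kg·m²·s⁻²·A⁻¹.
  So Wb⁻¹ = kg⁻¹·m⁻²·s²·A.
  Combining: C⁻¹·Bq·Wb⁻¹·A = (s⁻¹·A⁻¹) · s⁻¹ · (kg⁻¹·m⁻²·s²·A) · A = kg⁻¹·m⁻²·A.
Both reduce to kg⁻¹·m⁻²·A.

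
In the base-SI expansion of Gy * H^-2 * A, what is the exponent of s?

Gy = J/kg (absorbed dose = energy per mass),
    = m²·s⁻².
H = Wb/A (inductance = flux per current),
    = kg·m²·s⁻²·A⁻².
So H⁻² = kg⁻²·m⁻⁴·s⁴·A⁴.
Combining: Gy·H⁻²·A = (m²·s⁻²) · (kg⁻²·m⁻⁴·s⁴·A⁴) · A = kg⁻²·m⁻²·s²·A⁵.
The exponent of s is 2.

2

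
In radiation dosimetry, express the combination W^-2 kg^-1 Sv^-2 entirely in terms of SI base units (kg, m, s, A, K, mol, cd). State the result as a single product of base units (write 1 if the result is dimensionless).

kg⁻³·m⁻⁸·s¹⁰

W = J/s (power = energy per time),
    = kg·m²·s⁻³.
So W⁻² = kg⁻²·m⁻⁴·s⁶.
Sv = J/kg (equivalent dose = energy per mass),
    = m²·s⁻².
So Sv⁻² = m⁻⁴·s⁴.
Combining: W⁻²·kg⁻¹·Sv⁻² = (kg⁻²·m⁻⁴·s⁶) · kg⁻¹ · (m⁻⁴·s⁴) = kg⁻³·m⁻⁸·s¹⁰.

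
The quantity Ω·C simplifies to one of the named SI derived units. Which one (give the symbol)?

Wb

Ω = kg·m²·s⁻³·A⁻².
C = s·A.
Combining: Ω·C = (kg·m²·s⁻³·A⁻²) · (s·A) = kg·m²·s⁻²·A⁻¹.
kg·m²·s⁻²·A⁻¹ is the base-SI form of the weber.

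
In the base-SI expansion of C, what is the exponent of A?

C = s·A.
The exponent of A is 1.

1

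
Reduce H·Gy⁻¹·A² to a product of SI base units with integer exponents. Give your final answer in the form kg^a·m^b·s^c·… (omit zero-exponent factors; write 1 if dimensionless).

H = kg·m²·s⁻²·A⁻².
Gy = m²·s⁻².
So Gy⁻¹ = m⁻²·s².
Combining: H·Gy⁻¹·A² = (kg·m²·s⁻²·A⁻²) · (m⁻²·s²) · A² = kg.

kg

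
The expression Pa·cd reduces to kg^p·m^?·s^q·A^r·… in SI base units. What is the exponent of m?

Pa = N/m² (pressure = force per area),
    = kg·m⁻¹·s⁻².
Combining: Pa·cd = (kg·m⁻¹·s⁻²) · cd = kg·m⁻¹·s⁻²·cd.
The exponent of m is -1.

-1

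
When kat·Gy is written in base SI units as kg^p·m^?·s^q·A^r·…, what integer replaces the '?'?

2

kat = s⁻¹·mol.
Gy = m²·s⁻².
Combining: kat·Gy = (s⁻¹·mol) · (m²·s⁻²) = m²·s⁻³·mol.
The exponent of m is 2.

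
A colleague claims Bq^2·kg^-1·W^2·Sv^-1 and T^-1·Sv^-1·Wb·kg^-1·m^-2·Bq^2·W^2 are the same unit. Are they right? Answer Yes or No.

Yes

Left side:
  Bq = s⁻¹.
  So Bq² = s⁻².
  W = kg·m²·s⁻³.
  So W² = kg²·m⁴·s⁻⁶.
  Sv = m²·s⁻².
  So Sv⁻¹ = m⁻²·s².
  Combining: Bq²·kg⁻¹·W²·Sv⁻¹ = s⁻² · kg⁻¹ · (kg²·m⁴·s⁻⁶) · (m⁻²·s²) = kg·m²·s⁻⁶.
Right side:
  T = Wb/m² (flux density = flux per area),
      = kg·s⁻²·A⁻¹.
  So T⁻¹ = kg⁻¹·s²·A.
  Sv = J/kg (equivalent dose = energy per mass),
      = m²·s⁻².
  So Sv⁻¹ = m⁻²·s².
  Wb = V·s (flux: a volt is a weber per second),
      = kg·m²·s⁻²·A⁻¹.
  Bq = 1/s = s⁻¹ (activity is decays per second).
  So Bq² = s⁻².
  W = J/s (power = energy per time),
      = kg·m²·s⁻³.
  So W² = kg²·m⁴·s⁻⁶.
  Combining: T⁻¹·Sv⁻¹·Wb·kg⁻¹·m⁻²·Bq²·W² = (kg⁻¹·s²·A) · (m⁻²·s²) · (kg·m²·s⁻²·A⁻¹) · kg⁻¹ · m⁻² · s⁻² · (kg²·m⁴·s⁻⁶) = kg·m²·s⁻⁶.
Both reduce to kg·m²·s⁻⁶.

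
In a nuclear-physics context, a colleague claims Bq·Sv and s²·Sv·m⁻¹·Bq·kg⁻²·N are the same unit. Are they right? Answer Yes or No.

Left side:
  Bq = 1/s = s⁻¹ (activity is decays per second).
  Sv = J/kg (equivalent dose = energy per mass),
      = m²·s⁻².
  Combining: Bq·Sv = s⁻¹ · (m²·s⁻²) = m²·s⁻³.
Right side:
  Sv = J/kg (equivalent dose = energy per mass),
      = m²·s⁻².
  Bq = 1/s = s⁻¹ (activity is decays per second).
  N = kg·m/s² = kg·m·s⁻² (force = mass × acceleration).
  Combining: s²·Sv·m⁻¹·Bq·kg⁻²·N = s² · (m²·s⁻²) · m⁻¹ · s⁻¹ · kg⁻² · (kg·m·s⁻²) = kg⁻¹·m²·s⁻³.
Left is m²·s⁻³; right is kg⁻¹·m²·s⁻³ — different.

No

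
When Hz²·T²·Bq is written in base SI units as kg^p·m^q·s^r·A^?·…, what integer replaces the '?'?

Hz = 1/s = s⁻¹ (frequency is cycles per second).
So Hz² = s⁻².
T = Wb/m² (flux density = flux per area),
    = kg·s⁻²·A⁻¹.
So T² = kg²·s⁻⁴·A⁻².
Bq = 1/s = s⁻¹ (activity is decays per second).
Combining: Hz²·T²·Bq = s⁻² · (kg²·s⁻⁴·A⁻²) · s⁻¹ = kg²·s⁻⁷·A⁻².
The exponent of A is -2.

-2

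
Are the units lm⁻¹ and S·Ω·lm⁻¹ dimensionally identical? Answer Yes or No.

Left side:
  lm = cd·sr = cd (luminous flux; sr is dimensionless).
  So lm⁻¹ = cd⁻¹.
Right side:
  S = kg⁻¹·m⁻²·s³·A².
  Ω = kg·m²·s⁻³·A⁻².
  lm = cd.
  So lm⁻¹ = cd⁻¹.
  Combining: S·Ω·lm⁻¹ = (kg⁻¹·m⁻²·s³·A²) · (kg·m²·s⁻³·A⁻²) · cd⁻¹ = cd⁻¹.
Both reduce to cd⁻¹.

Yes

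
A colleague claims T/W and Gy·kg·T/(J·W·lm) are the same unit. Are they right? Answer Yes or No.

Left side:
  W = J/s (power = energy per time),
      = kg·m²·s⁻³.
  So W⁻¹ = kg⁻¹·m⁻²·s³.
  T = Wb/m² (flux density = flux per area),
      = kg·s⁻²·A⁻¹.
  Combining: W⁻¹·T = (kg⁻¹·m⁻²·s³) · (kg·s⁻²·A⁻¹) = m⁻²·s·A⁻¹.
Right side:
  J = kg·m²·s⁻².
  So J⁻¹ = kg⁻¹·m⁻²·s².
  Gy = m²·s⁻².
  T = kg·s⁻²·A⁻¹.
  W = kg·m²·s⁻³.
  So W⁻¹ = kg⁻¹·m⁻²·s³.
  lm = cd.
  So lm⁻¹ = cd⁻¹.
  Combining: J⁻¹·Gy·kg·T·W⁻¹·lm⁻¹ = (kg⁻¹·m⁻²·s²) · (m²·s⁻²) · kg · (kg·s⁻²·A⁻¹) · (kg⁻¹·m⁻²·s³) · cd⁻¹ = m⁻²·s·A⁻¹·cd⁻¹.
Left is m⁻²·s·A⁻¹; right is m⁻²·s·A⁻¹·cd⁻¹ — different.

No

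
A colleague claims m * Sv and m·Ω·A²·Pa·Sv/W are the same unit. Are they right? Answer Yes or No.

No

Left side:
  Sv = J/kg (equivalent dose = energy per mass),
      = m²·s⁻².
  Combining: m·Sv = m · (m²·s⁻²) = m³·s⁻².
Right side:
  W = kg·m²·s⁻³.
  So W⁻¹ = kg⁻¹·m⁻²·s³.
  Ω = kg·m²·s⁻³·A⁻².
  Pa = kg·m⁻¹·s⁻².
  Sv = m²·s⁻².
  Combining: W⁻¹·m·Ω·A²·Pa·Sv = (kg⁻¹·m⁻²·s³) · m · (kg·m²·s⁻³·A⁻²) · A² · (kg·m⁻¹·s⁻²) · (m²·s⁻²) = kg·m²·s⁻⁴.
Left is m³·s⁻²; right is kg·m²·s⁻⁴ — different.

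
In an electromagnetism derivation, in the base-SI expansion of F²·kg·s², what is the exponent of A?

F = C/V (capacitance = charge per voltage),
    = A·s/(kg·m²·s⁻³·A⁻¹) (substituting C and V),
    = kg⁻¹·m⁻²·s⁴·A².
So F² = kg⁻²·m⁻⁴·s⁸·A⁴.
Combining: F²·kg·s² = (kg⁻²·m⁻⁴·s⁸·A⁴) · kg · s² = kg⁻¹·m⁻⁴·s¹⁰·A⁴.
The exponent of A is 4.

4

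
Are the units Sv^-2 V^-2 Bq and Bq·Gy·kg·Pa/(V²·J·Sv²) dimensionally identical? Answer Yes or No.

No

Left side:
  Sv = m²·s⁻².
  So Sv⁻² = m⁻⁴·s⁴.
  V = kg·m²·s⁻³·A⁻¹.
  So V⁻² = kg⁻²·m⁻⁴·s⁶·A².
  Bq = s⁻¹.
  Combining: Sv⁻²·V⁻²·Bq = (m⁻⁴·s⁴) · (kg⁻²·m⁻⁴·s⁶·A²) · s⁻¹ = kg⁻²·m⁻⁸·s⁹·A².
Right side:
  Bq = 1/s = s⁻¹ (activity is decays per second).
  V = W/A (potential = power per current),
      = kg·m²·s⁻³·A⁻¹.
  So V⁻² = kg⁻²·m⁻⁴·s⁶·A².
  J = N·m (work = force × distance),
      = kg·m²·s⁻².
  So J⁻¹ = kg⁻¹·m⁻²·s².
  Gy = J/kg (absorbed dose = energy per mass),
      = m²·s⁻².
  Sv = J/kg (equivalent dose = energy per mass),
      = m²·s⁻².
  So Sv⁻² = m⁻⁴·s⁴.
  Pa = N/m² (pressure = force per area),
      = kg·m⁻¹·s⁻².
  Combining: Bq·V⁻²·J⁻¹·Gy·Sv⁻²·kg·Pa = s⁻¹ · (kg⁻²·m⁻⁴·s⁶·A²) · (kg⁻¹·m⁻²·s²) · (m²·s⁻²) · (m⁻⁴·s⁴) · kg · (kg·m⁻¹·s⁻²) = kg⁻¹·m⁻⁹·s⁷·A².
Left is kg⁻²·m⁻⁸·s⁹·A²; right is kg⁻¹·m⁻⁹·s⁷·A² — different.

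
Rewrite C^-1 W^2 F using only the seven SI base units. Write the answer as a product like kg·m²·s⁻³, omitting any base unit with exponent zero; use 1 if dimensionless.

C = s·A.
So C⁻¹ = s⁻¹·A⁻¹.
W = kg·m²·s⁻³.
So W² = kg²·m⁴·s⁻⁶.
F = kg⁻¹·m⁻²·s⁴·A².
Combining: C⁻¹·W²·F = (s⁻¹·A⁻¹) · (kg²·m⁴·s⁻⁶) · (kg⁻¹·m⁻²·s⁴·A²) = kg·m²·s⁻³·A.

kg·m²·s⁻³·A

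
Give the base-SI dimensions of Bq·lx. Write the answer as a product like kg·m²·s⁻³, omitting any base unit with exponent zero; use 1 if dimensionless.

m⁻²·s⁻¹·cd

Bq = s⁻¹.
lx = m⁻²·cd.
Combining: Bq·lx = s⁻¹ · (m⁻²·cd) = m⁻²·s⁻¹·cd.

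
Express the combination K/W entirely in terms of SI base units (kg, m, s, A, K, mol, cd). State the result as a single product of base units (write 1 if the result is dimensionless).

kg⁻¹·m⁻²·s³·K

W = kg·m²·s⁻³.
So W⁻¹ = kg⁻¹·m⁻²·s³.
Combining: W⁻¹·K = (kg⁻¹·m⁻²·s³) · K = kg⁻¹·m⁻²·s³·K.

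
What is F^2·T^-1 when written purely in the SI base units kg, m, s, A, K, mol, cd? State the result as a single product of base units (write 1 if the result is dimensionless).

F = kg⁻¹·m⁻²·s⁴·A².
So F² = kg⁻²·m⁻⁴·s⁸·A⁴.
T = kg·s⁻²·A⁻¹.
So T⁻¹ = kg⁻¹·s²·A.
Combining: F²·T⁻¹ = (kg⁻²·m⁻⁴·s⁸·A⁴) · (kg⁻¹·s²·A) = kg⁻³·m⁻⁴·s¹⁰·A⁵.

kg⁻³·m⁻⁴·s¹⁰·A⁵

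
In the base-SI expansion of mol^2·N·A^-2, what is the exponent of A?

N = kg·m·s⁻².
Combining: mol²·N·A⁻² = mol² · (kg·m·s⁻²) · A⁻² = kg·m·s⁻²·A⁻²·mol².
The exponent of A is -2.

-2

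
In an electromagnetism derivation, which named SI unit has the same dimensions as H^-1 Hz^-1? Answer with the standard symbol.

H = kg·m²·s⁻²·A⁻².
So H⁻¹ = kg⁻¹·m⁻²·s²·A².
Hz = s⁻¹.
So Hz⁻¹ = s.
Combining: H⁻¹·Hz⁻¹ = (kg⁻¹·m⁻²·s²·A²) · s = kg⁻¹·m⁻²·s³·A².
kg⁻¹·m⁻²·s³·A² is the base-SI form of the siemens.

S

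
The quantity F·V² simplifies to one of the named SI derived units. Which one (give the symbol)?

F = kg⁻¹·m⁻²·s⁴·A².
V = kg·m²·s⁻³·A⁻¹.
So V² = kg²·m⁴·s⁻⁶·A⁻².
Combining: F·V² = (kg⁻¹·m⁻²·s⁴·A²) · (kg²·m⁴·s⁻⁶·A⁻²) = kg·m²·s⁻².
kg·m²·s⁻² is the base-SI form of the joule.

J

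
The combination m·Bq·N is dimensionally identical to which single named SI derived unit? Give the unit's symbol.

W

Bq = 1/s = s⁻¹ (activity is decays per second).
N = kg·m/s² = kg·m·s⁻² (force = mass × acceleration).
Combining: m·Bq·N = m · s⁻¹ · (kg·m·s⁻²) = kg·m²·s⁻³.
kg·m²·s⁻³ is the base-SI form of the watt.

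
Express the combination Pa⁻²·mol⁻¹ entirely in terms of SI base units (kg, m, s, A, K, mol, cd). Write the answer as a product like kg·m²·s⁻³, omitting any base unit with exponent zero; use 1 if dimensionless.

Pa = kg·m⁻¹·s⁻².
So Pa⁻² = kg⁻²·m²·s⁴.
Combining: Pa⁻²·mol⁻¹ = (kg⁻²·m²·s⁴) · mol⁻¹ = kg⁻²·m²·s⁴·mol⁻¹.

kg⁻²·m²·s⁴·mol⁻¹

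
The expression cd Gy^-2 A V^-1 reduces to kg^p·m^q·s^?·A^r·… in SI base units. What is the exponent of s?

Gy = J/kg (absorbed dose = energy per mass),
    = m²·s⁻².
So Gy⁻² = m⁻⁴·s⁴.
V = W/A (potential = power per current),
    = kg·m²·s⁻³·A⁻¹.
So V⁻¹ = kg⁻¹·m⁻²·s³·A.
Combining: cd·Gy⁻²·A·V⁻¹ = cd · (m⁻⁴·s⁴) · A · (kg⁻¹·m⁻²·s³·A) = kg⁻¹·m⁻⁶·s⁷·A²·cd.
The exponent of s is 7.

7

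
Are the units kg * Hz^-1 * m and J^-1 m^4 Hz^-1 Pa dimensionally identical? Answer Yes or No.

Left side:
  Hz = s⁻¹.
  So Hz⁻¹ = s.
  Combining: kg·Hz⁻¹·m = kg · s · m = kg·m·s.
Right side:
  J = kg·m²·s⁻².
  So J⁻¹ = kg⁻¹·m⁻²·s².
  Hz = s⁻¹.
  So Hz⁻¹ = s.
  Pa = kg·m⁻¹·s⁻².
  Combining: J⁻¹·m⁴·Hz⁻¹·Pa = (kg⁻¹·m⁻²·s²) · m⁴ · s · (kg·m⁻¹·s⁻²) = m·s.
Left is kg·m·s; right is m·s — different.

No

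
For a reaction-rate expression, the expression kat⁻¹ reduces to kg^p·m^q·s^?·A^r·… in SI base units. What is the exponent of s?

kat = mol/s = s⁻¹·mol (catalytic activity).
So kat⁻¹ = s·mol⁻¹.
The exponent of s is 1.

1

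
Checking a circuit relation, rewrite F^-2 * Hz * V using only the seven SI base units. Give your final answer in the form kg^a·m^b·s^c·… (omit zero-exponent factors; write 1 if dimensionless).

F = kg⁻¹·m⁻²·s⁴·A².
So F⁻² = kg²·m⁴·s⁻⁸·A⁻⁴.
Hz = s⁻¹.
V = kg·m²·s⁻³·A⁻¹.
Combining: F⁻²·Hz·V = (kg²·m⁴·s⁻⁸·A⁻⁴) · s⁻¹ · (kg·m²·s⁻³·A⁻¹) = kg³·m⁶·s⁻¹²·A⁻⁵.

kg³·m⁶·s⁻¹²·A⁻⁵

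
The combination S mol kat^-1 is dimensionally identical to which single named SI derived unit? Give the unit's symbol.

F

S = kg⁻¹·m⁻²·s³·A².
kat = s⁻¹·mol.
So kat⁻¹ = s·mol⁻¹.
Combining: S·mol·kat⁻¹ = (kg⁻¹·m⁻²·s³·A²) · mol · (s·mol⁻¹) = kg⁻¹·m⁻²·s⁴·A².
kg⁻¹·m⁻²·s⁴·A² is the base-SI form of the farad.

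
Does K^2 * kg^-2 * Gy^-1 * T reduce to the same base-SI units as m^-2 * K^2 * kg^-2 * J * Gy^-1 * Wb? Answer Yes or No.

Left side:
  Gy = J/kg (absorbed dose = energy per mass),
      = m²·s⁻².
  So Gy⁻¹ = m⁻²·s².
  T = Wb/m² (flux density = flux per area),
      = kg·s⁻²·A⁻¹.
  Combining: K²·kg⁻²·Gy⁻¹·T = K² · kg⁻² · (m⁻²·s²) · (kg·s⁻²·A⁻¹) = kg⁻¹·m⁻²·A⁻¹·K².
Right side:
  J = kg·m²·s⁻².
  Gy = m²·s⁻².
  So Gy⁻¹ = m⁻²·s².
  Wb = kg·m²·s⁻²·A⁻¹.
  Combining: m⁻²·K²·kg⁻²·J·Gy⁻¹·Wb = m⁻² · K² · kg⁻² · (kg·m²·s⁻²) · (m⁻²·s²) · (kg·m²·s⁻²·A⁻¹) = s⁻²·A⁻¹·K².
Left is kg⁻¹·m⁻²·A⁻¹·K²; right is s⁻²·A⁻¹·K² — different.

No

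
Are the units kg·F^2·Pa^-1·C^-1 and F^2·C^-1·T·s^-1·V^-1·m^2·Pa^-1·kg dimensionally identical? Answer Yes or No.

Yes

Left side:
  F = kg⁻¹·m⁻²·s⁴·A².
  So F² = kg⁻²·m⁻⁴·s⁸·A⁴.
  Pa = kg·m⁻¹·s⁻².
  So Pa⁻¹ = kg⁻¹·m·s².
  C = s·A.
  So C⁻¹ = s⁻¹·A⁻¹.
  Combining: kg·F²·Pa⁻¹·C⁻¹ = kg · (kg⁻²·m⁻⁴·s⁸·A⁴) · (kg⁻¹·m·s²) · (s⁻¹·A⁻¹) = kg⁻²·m⁻³·s⁹·A³.
Right side:
  F = C/V (capacitance = charge per voltage),
      = A·s/(kg·m²·s⁻³·A⁻¹) (substituting C and V),
      = kg⁻¹·m⁻²·s⁴·A².
  So F² = kg⁻²·m⁻⁴·s⁸·A⁴.
  C = A·s = s·A (charge = current × time).
  So C⁻¹ = s⁻¹·A⁻¹.
  T = Wb/m² (flux density = flux per area),
      = kg·s⁻²·A⁻¹.
  V = W/A (potential = power per current),
      = kg·m²·s⁻³·A⁻¹.
  So V⁻¹ = kg⁻¹·m⁻²·s³·A.
  Pa = N/m² (pressure = force per area),
      = kg·m⁻¹·s⁻².
  So Pa⁻¹ = kg⁻¹·m·s².
  Combining: F²·C⁻¹·T·s⁻¹·V⁻¹·m²·Pa⁻¹·kg = (kg⁻²·m⁻⁴·s⁸·A⁴) · (s⁻¹·A⁻¹) · (kg·s⁻²·A⁻¹) · s⁻¹ · (kg⁻¹·m⁻²·s³·A) · m² · (kg⁻¹·m·s²) · kg = kg⁻²·m⁻³·s⁹·A³.
Both reduce to kg⁻²·m⁻³·s⁹·A³.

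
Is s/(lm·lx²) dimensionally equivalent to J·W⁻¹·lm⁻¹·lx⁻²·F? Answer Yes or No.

Left side:
  lm = cd·sr = cd (luminous flux; sr is dimensionless).
  So lm⁻¹ = cd⁻¹.
  lx = lm/m² (illuminance = luminous flux per area),
      = m⁻²·cd.
  So lx⁻² = m⁴·cd⁻².
  Combining: lm⁻¹·lx⁻²·s = cd⁻¹ · (m⁴·cd⁻²) · s = m⁴·s·cd⁻³.
Right side:
  J = kg·m²·s⁻².
  W = kg·m²·s⁻³.
  So W⁻¹ = kg⁻¹·m⁻²·s³.
  lm = cd.
  So lm⁻¹ = cd⁻¹.
  lx = m⁻²·cd.
  So lx⁻² = m⁴·cd⁻².
  F = kg⁻¹·m⁻²·s⁴·A².
  Combining: J·W⁻¹·lm⁻¹·lx⁻²·F = (kg·m²·s⁻²) · (kg⁻¹·m⁻²·s³) · cd⁻¹ · (m⁴·cd⁻²) · (kg⁻¹·m⁻²·s⁴·A²) = kg⁻¹·m²·s⁵·A²·cd⁻³.
Left is m⁴·s·cd⁻³; right is kg⁻¹·m²·s⁵·A²·cd⁻³ — different.

No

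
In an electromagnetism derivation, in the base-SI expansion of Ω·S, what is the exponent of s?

0

Ω = kg·m²·s⁻³·A⁻².
S = kg⁻¹·m⁻²·s³·A².
Combining: Ω·S = (kg·m²·s⁻³·A⁻²) · (kg⁻¹·m⁻²·s³·A²) = 1.
The exponent of s is 0.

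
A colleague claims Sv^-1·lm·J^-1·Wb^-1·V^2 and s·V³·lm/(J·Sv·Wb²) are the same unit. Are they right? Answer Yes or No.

Left side:
  Sv = m²·s⁻².
  So Sv⁻¹ = m⁻²·s².
  lm = cd.
  J = kg·m²·s⁻².
  So J⁻¹ = kg⁻¹·m⁻²·s².
  Wb = kg·m²·s⁻²·A⁻¹.
  So Wb⁻¹ = kg⁻¹·m⁻²·s²·A.
  V = kg·m²·s⁻³·A⁻¹.
  So V² = kg²·m⁴·s⁻⁶·A⁻².
  Combining: Sv⁻¹·lm·J⁻¹·Wb⁻¹·V² = (m⁻²·s²) · cd · (kg⁻¹·m⁻²·s²) · (kg⁻¹·m⁻²·s²·A) · (kg²·m⁴·s⁻⁶·A⁻²) = m⁻²·A⁻¹·cd.
Right side:
  V = kg·m²·s⁻³·A⁻¹.
  So V³ = kg³·m⁶·s⁻⁹·A⁻³.
  J = kg·m²·s⁻².
  So J⁻¹ = kg⁻¹·m⁻²·s².
  lm = cd.
  Sv = m²·s⁻².
  So Sv⁻¹ = m⁻²·s².
  Wb = kg·m²·s⁻²·A⁻¹.
  So Wb⁻² = kg⁻²·m⁻⁴·s⁴·A².
  Combining: s·V³·J⁻¹·lm·Sv⁻¹·Wb⁻² = s · (kg³·m⁶·s⁻⁹·A⁻³) · (kg⁻¹·m⁻²·s²) · cd · (m⁻²·s²) · (kg⁻²·m⁻⁴·s⁴·A²) = m⁻²·A⁻¹·cd.
Both reduce to m⁻²·A⁻¹·cd.

Yes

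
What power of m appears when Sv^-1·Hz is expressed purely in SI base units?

Sv = J/kg (equivalent dose = energy per mass),
    = m²·s⁻².
So Sv⁻¹ = m⁻²·s².
Hz = 1/s = s⁻¹ (frequency is cycles per second).
Combining: Sv⁻¹·Hz = (m⁻²·s²) · s⁻¹ = m⁻²·s.
The exponent of m is -2.

-2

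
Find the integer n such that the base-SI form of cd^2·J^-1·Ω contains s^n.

J = kg·m²·s⁻².
So J⁻¹ = kg⁻¹·m⁻²·s².
Ω = kg·m²·s⁻³·A⁻².
Combining: cd²·J⁻¹·Ω = cd² · (kg⁻¹·m⁻²·s²) · (kg·m²·s⁻³·A⁻²) = s⁻¹·A⁻²·cd².
The exponent of s is -1.

-1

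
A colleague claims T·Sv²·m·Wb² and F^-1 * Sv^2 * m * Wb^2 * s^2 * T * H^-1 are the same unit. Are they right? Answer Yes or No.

Left side:
  T = Wb/m² (flux density = flux per area),
      = kg·s⁻²·A⁻¹.
  Sv = J/kg (equivalent dose = energy per mass),
      = m²·s⁻².
  So Sv² = m⁴·s⁻⁴.
  Wb = V·s (flux: a volt is a weber per second),
      = kg·m²·s⁻²·A⁻¹.
  So Wb² = kg²·m⁴·s⁻⁴·A⁻².
  Combining: T·Sv²·m·Wb² = (kg·s⁻²·A⁻¹) · (m⁴·s⁻⁴) · m · (kg²·m⁴·s⁻⁴·A⁻²) = kg³·m⁹·s⁻¹⁰·A⁻³.
Right side:
  F = kg⁻¹·m⁻²·s⁴·A².
  So F⁻¹ = kg·m²·s⁻⁴·A⁻².
  Sv = m²·s⁻².
  So Sv² = m⁴·s⁻⁴.
  Wb = kg·m²·s⁻²·A⁻¹.
  So Wb² = kg²·m⁴·s⁻⁴·A⁻².
  T = kg·s⁻²·A⁻¹.
  H = kg·m²·s⁻²·A⁻².
  So H⁻¹ = kg⁻¹·m⁻²·s²·A².
  Combining: F⁻¹·Sv²·m·Wb²·s²·T·H⁻¹ = (kg·m²·s⁻⁴·A⁻²) · (m⁴·s⁻⁴) · m · (kg²·m⁴·s⁻⁴·A⁻²) · s² · (kg·s⁻²·A⁻¹) · (kg⁻¹·m⁻²·s²·A²) = kg³·m⁹·s⁻¹⁰·A⁻³.
Both reduce to kg³·m⁹·s⁻¹⁰·A⁻³.

Yes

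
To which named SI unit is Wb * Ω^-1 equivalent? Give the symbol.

C

Wb = V·s (flux: a volt is a weber per second),
    = kg·m²·s⁻²·A⁻¹.
Ω = V/A (resistance = voltage per current),
    = kg·m²·s⁻³·A⁻².
So Ω⁻¹ = kg⁻¹·m⁻²·s³·A².
Combining: Wb·Ω⁻¹ = (kg·m²·s⁻²·A⁻¹) · (kg⁻¹·m⁻²·s³·A²) = s·A.
s·A is the base-SI form of the coulomb.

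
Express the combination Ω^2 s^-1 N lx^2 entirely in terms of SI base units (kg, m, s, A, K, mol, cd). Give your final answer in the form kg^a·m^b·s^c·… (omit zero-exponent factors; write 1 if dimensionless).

Ω = V/A (resistance = voltage per current),
    = kg·m²·s⁻³·A⁻².
So Ω² = kg²·m⁴·s⁻⁶·A⁻⁴.
N = kg·m/s² = kg·m·s⁻² (force = mass × acceleration).
lx = lm/m² (illuminance = luminous flux per area),
    = m⁻²·cd.
So lx² = m⁻⁴·cd².
Combining: Ω²·s⁻¹·N·lx² = (kg²·m⁴·s⁻⁶·A⁻⁴) · s⁻¹ · (kg·m·s⁻²) · (m⁻⁴·cd²) = kg³·m·s⁻⁹·A⁻⁴·cd².

kg³·m·s⁻⁹·A⁻⁴·cd²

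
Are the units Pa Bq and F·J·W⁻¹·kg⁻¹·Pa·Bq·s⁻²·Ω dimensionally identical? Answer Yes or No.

Left side:
  Pa = N/m² (pressure = force per area),
      = kg·m⁻¹·s⁻².
  Bq = 1/s = s⁻¹ (activity is decays per second).
  Combining: Pa·Bq = (kg·m⁻¹·s⁻²) · s⁻¹ = kg·m⁻¹·s⁻³.
Right side:
  F = C/V (capacitance = charge per voltage),
      = A·s/(kg·m²·s⁻³·A⁻¹) (substituting C and V),
      = kg⁻¹·m⁻²·s⁴·A².
  J = N·m (work = force × distance),
      = kg·m²·s⁻².
  W = J/s (power = energy per time),
      = kg·m²·s⁻³.
  So W⁻¹ = kg⁻¹·m⁻²·s³.
  Pa = N/m² (pressure = force per area),
      = kg·m⁻¹·s⁻².
  Bq = 1/s = s⁻¹ (activity is decays per second).
  Ω = V/A (resistance = voltage per current),
      = kg·m²·s⁻³·A⁻².
  Combining: F·J·W⁻¹·kg⁻¹·Pa·Bq·s⁻²·Ω = (kg⁻¹·m⁻²·s⁴·A²) · (kg·m²·s⁻²) · (kg⁻¹·m⁻²·s³) · kg⁻¹ · (kg·m⁻¹·s⁻²) · s⁻¹ · s⁻² · (kg·m²·s⁻³·A⁻²) = m⁻¹·s⁻³.
Left is kg·m⁻¹·s⁻³; right is m⁻¹·s⁻³ — different.

No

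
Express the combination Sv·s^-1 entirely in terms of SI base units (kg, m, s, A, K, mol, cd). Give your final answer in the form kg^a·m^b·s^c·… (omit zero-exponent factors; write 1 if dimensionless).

Sv = m²·s⁻².
Combining: Sv·s⁻¹ = (m²·s⁻²) · s⁻¹ = m²·s⁻³.

m²·s⁻³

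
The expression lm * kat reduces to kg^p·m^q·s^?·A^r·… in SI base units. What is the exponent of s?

-1

lm = cd.
kat = s⁻¹·mol.
Combining: lm·kat = cd · (s⁻¹·mol) = s⁻¹·mol·cd.
The exponent of s is -1.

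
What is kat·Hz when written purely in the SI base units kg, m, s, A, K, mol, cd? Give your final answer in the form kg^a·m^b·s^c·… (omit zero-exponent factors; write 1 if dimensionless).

kat = mol/s = s⁻¹·mol (catalytic activity).
Hz = 1/s = s⁻¹ (frequency is cycles per second).
Combining: kat·Hz = (s⁻¹·mol) · s⁻¹ = s⁻²·mol.

s⁻²·mol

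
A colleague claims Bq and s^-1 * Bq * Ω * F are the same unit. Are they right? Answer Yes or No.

Left side:
  Bq = 1/s = s⁻¹ (activity is decays per second).
Right side:
  Bq = s⁻¹.
  Ω = kg·m²·s⁻³·A⁻².
  F = kg⁻¹·m⁻²·s⁴·A².
  Combining: s⁻¹·Bq·Ω·F = s⁻¹ · s⁻¹ · (kg·m²·s⁻³·A⁻²) · (kg⁻¹·m⁻²·s⁴·A²) = s⁻¹.
Both reduce to s⁻¹.

Yes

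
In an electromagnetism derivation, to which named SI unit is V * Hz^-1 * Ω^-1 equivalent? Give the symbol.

C

V = kg·m²·s⁻³·A⁻¹.
Hz = s⁻¹.
So Hz⁻¹ = s.
Ω = kg·m²·s⁻³·A⁻².
So Ω⁻¹ = kg⁻¹·m⁻²·s³·A².
Combining: V·Hz⁻¹·Ω⁻¹ = (kg·m²·s⁻³·A⁻¹) · s · (kg⁻¹·m⁻²·s³·A²) = s·A.
s·A is the base-SI form of the coulomb.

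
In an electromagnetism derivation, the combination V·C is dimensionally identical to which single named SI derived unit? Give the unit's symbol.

J

V = W/A (potential = power per current),
    = kg·m²·s⁻³·A⁻¹.
C = A·s = s·A (charge = current × time).
Combining: V·C = (kg·m²·s⁻³·A⁻¹) · (s·A) = kg·m²·s⁻².
kg·m²·s⁻² is the base-SI form of the joule.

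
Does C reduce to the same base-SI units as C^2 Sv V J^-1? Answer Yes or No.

Left side:
  C = A·s = s·A (charge = current × time).
Right side:
  C = s·A.
  So C² = s²·A².
  Sv = m²·s⁻².
  V = kg·m²·s⁻³·A⁻¹.
  J = kg·m²·s⁻².
  So J⁻¹ = kg⁻¹·m⁻²·s².
  Combining: C²·Sv·V·J⁻¹ = (s²·A²) · (m²·s⁻²) · (kg·m²·s⁻³·A⁻¹) · (kg⁻¹·m⁻²·s²) = m²·s⁻¹·A.
Left is s·A; right is m²·s⁻¹·A — different.

No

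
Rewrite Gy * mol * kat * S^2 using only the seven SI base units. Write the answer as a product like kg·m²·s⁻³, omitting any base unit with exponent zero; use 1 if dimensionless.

Gy = J/kg (absorbed dose = energy per mass),
    = m²·s⁻².
kat = mol/s = s⁻¹·mol (catalytic activity).
S = 1/Ω (conductance is reciprocal resistance),
    = kg⁻¹·m⁻²·s³·A².
So S² = kg⁻²·m⁻⁴·s⁶·A⁴.
Combining: Gy·mol·kat·S² = (m²·s⁻²) · mol · (s⁻¹·mol) · (kg⁻²·m⁻⁴·s⁶·A⁴) = kg⁻²·m⁻²·s³·A⁴·mol².

kg⁻²·m⁻²·s³·A⁴·mol²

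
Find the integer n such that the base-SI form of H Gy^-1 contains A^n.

-2

H = Wb/A (inductance = flux per current),
    = kg·m²·s⁻²·A⁻².
Gy = J/kg (absorbed dose = energy per mass),
    = m²·s⁻².
So Gy⁻¹ = m⁻²·s².
Combining: H·Gy⁻¹ = (kg·m²·s⁻²·A⁻²) · (m⁻²·s²) = kg·A⁻².
The exponent of A is -2.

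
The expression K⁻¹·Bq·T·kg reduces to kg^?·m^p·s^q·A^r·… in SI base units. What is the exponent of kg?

Bq = s⁻¹.
T = kg·s⁻²·A⁻¹.
Combining: K⁻¹·Bq·T·kg = K⁻¹ · s⁻¹ · (kg·s⁻²·A⁻¹) · kg = kg²·s⁻³·A⁻¹·K⁻¹.
The exponent of kg is 2.

2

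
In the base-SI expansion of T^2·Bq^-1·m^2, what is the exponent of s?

-3

T = Wb/m² (flux density = flux per area),
    = kg·s⁻²·A⁻¹.
So T² = kg²·s⁻⁴·A⁻².
Bq = 1/s = s⁻¹ (activity is decays per second).
So Bq⁻¹ = s.
Combining: T²·Bq⁻¹·m² = (kg²·s⁻⁴·A⁻²) · s · m² = kg²·m²·s⁻³·A⁻².
The exponent of s is -3.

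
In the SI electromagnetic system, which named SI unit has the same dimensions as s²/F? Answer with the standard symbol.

H

F = C/V (capacitance = charge per voltage),
    = A·s/(kg·m²·s⁻³·A⁻¹) (substituting C and V),
    = kg⁻¹·m⁻²·s⁴·A².
So F⁻¹ = kg·m²·s⁻⁴·A⁻².
Combining: F⁻¹·s² = (kg·m²·s⁻⁴·A⁻²) · s² = kg·m²·s⁻²·A⁻².
kg·m²·s⁻²·A⁻² is the base-SI form of the henry.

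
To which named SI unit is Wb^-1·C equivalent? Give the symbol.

Wb = V·s (flux: a volt is a weber per second),
    = kg·m²·s⁻²·A⁻¹.
So Wb⁻¹ = kg⁻¹·m⁻²·s²·A.
C = A·s = s·A (charge = current × time).
Combining: Wb⁻¹·C = (kg⁻¹·m⁻²·s²·A) · (s·A) = kg⁻¹·m⁻²·s³·A².
kg⁻¹·m⁻²·s³·A² is the base-SI form of the siemens.

S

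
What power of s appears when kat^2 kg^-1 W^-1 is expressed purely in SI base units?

kat = s⁻¹·mol.
So kat² = s⁻²·mol².
W = kg·m²·s⁻³.
So W⁻¹ = kg⁻¹·m⁻²·s³.
Combining: kat²·kg⁻¹·W⁻¹ = (s⁻²·mol²) · kg⁻¹ · (kg⁻¹·m⁻²·s³) = kg⁻²·m⁻²·s·mol².
The exponent of s is 1.

1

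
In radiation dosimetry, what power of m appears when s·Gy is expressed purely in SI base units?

Gy = J/kg (absorbed dose = energy per mass),
    = m²·s⁻².
Combining: s·Gy = s · (m²·s⁻²) = m²·s⁻¹.
The exponent of m is 2.

2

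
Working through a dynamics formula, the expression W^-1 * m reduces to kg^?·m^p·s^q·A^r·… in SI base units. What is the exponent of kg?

-1

W = kg·m²·s⁻³.
So W⁻¹ = kg⁻¹·m⁻²·s³.
Combining: W⁻¹·m = (kg⁻¹·m⁻²·s³) · m = kg⁻¹·m⁻¹·s³.
The exponent of kg is -1.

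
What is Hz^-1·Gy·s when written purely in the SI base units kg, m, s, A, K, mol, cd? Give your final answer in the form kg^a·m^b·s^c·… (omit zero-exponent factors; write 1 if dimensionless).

m²

Hz = 1/s = s⁻¹ (frequency is cycles per second).
So Hz⁻¹ = s.
Gy = J/kg (absorbed dose = energy per mass),
    = m²·s⁻².
Combining: Hz⁻¹·Gy·s = s · (m²·s⁻²) · s = m².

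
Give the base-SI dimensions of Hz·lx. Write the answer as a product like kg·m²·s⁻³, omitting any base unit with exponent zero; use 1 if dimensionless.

Hz = s⁻¹.
lx = m⁻²·cd.
Combining: Hz·lx = s⁻¹ · (m⁻²·cd) = m⁻²·s⁻¹·cd.

m⁻²·s⁻¹·cd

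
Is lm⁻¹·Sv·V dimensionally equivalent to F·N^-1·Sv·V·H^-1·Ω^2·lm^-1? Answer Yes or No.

No

Left side:
  lm = cd.
  So lm⁻¹ = cd⁻¹.
  Sv = m²·s⁻².
  V = kg·m²·s⁻³·A⁻¹.
  Combining: lm⁻¹·Sv·V = cd⁻¹ · (m²·s⁻²) · (kg·m²·s⁻³·A⁻¹) = kg·m⁴·s⁻⁵·A⁻¹·cd⁻¹.
Right side:
  F = kg⁻¹·m⁻²·s⁴·A².
  N = kg·m·s⁻².
  So N⁻¹ = kg⁻¹·m⁻¹·s².
  Sv = m²·s⁻².
  V = kg·m²·s⁻³·A⁻¹.
  H = kg·m²·s⁻²·A⁻².
  So H⁻¹ = kg⁻¹·m⁻²·s²·A².
  Ω = kg·m²·s⁻³·A⁻².
  So Ω² = kg²·m⁴·s⁻⁶·A⁻⁴.
  lm = cd.
  So lm⁻¹ = cd⁻¹.
  Combining: F·N⁻¹·Sv·V·H⁻¹·Ω²·lm⁻¹ = (kg⁻¹·m⁻²·s⁴·A²) · (kg⁻¹·m⁻¹·s²) · (m²·s⁻²) · (kg·m²·s⁻³·A⁻¹) · (kg⁻¹·m⁻²·s²·A²) · (kg²·m⁴·s⁻⁶·A⁻⁴) · cd⁻¹ = m³·s⁻³·A⁻¹·cd⁻¹.
Left is kg·m⁴·s⁻⁵·A⁻¹·cd⁻¹; right is m³·s⁻³·A⁻¹·cd⁻¹ — different.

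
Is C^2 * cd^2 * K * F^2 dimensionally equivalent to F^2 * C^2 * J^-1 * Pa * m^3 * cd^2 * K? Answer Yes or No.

Left side:
  C = A·s = s·A (charge = current × time).
  So C² = s²·A².
  F = C/V (capacitance = charge per voltage),
      = A·s/(kg·m²·s⁻³·A⁻¹) (substituting C and V),
      = kg⁻¹·m⁻²·s⁴·A².
  So F² = kg⁻²·m⁻⁴·s⁸·A⁴.
  Combining: C²·cd²·K·F² = (s²·A²) · cd² · K · (kg⁻²·m⁻⁴·s⁸·A⁴) = kg⁻²·m⁻⁴·s¹⁰·A⁶·K·cd².
Right side:
  F = kg⁻¹·m⁻²·s⁴·A².
  So F² = kg⁻²·m⁻⁴·s⁸·A⁴.
  C = s·A.
  So C² = s²·A².
  J = kg·m²·s⁻².
  So J⁻¹ = kg⁻¹·m⁻²·s².
  Pa = kg·m⁻¹·s⁻².
  Combining: F²·C²·J⁻¹·Pa·m³·cd²·K = (kg⁻²·m⁻⁴·s⁸·A⁴) · (s²·A²) · (kg⁻¹·m⁻²·s²) · (kg·m⁻¹·s⁻²) · m³ · cd² · K = kg⁻²·m⁻⁴·s¹⁰·A⁶·K·cd².
Both reduce to kg⁻²·m⁻⁴·s¹⁰·A⁶·K·cd².

Yes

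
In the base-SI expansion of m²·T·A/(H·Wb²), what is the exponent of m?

-4

T = Wb/m² (flux density = flux per area),
    = kg·s⁻²·A⁻¹.
H = Wb/A (inductance = flux per current),
    = kg·m²·s⁻²·A⁻².
So H⁻¹ = kg⁻¹·m⁻²·s²·A².
Wb = V·s (flux: a volt is a weber per second),
    = kg·m²·s⁻²·A⁻¹.
So Wb⁻² = kg⁻²·m⁻⁴·s⁴·A².
Combining: m²·T·H⁻¹·Wb⁻²·A = m² · (kg·s⁻²·A⁻¹) · (kg⁻¹·m⁻²·s²·A²) · (kg⁻²·m⁻⁴·s⁴·A²) · A = kg⁻²·m⁻⁴·s⁴·A⁴.
The exponent of m is -4.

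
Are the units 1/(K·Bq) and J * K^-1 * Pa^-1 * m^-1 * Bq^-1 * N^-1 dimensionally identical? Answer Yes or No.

Left side:
  Bq = s⁻¹.
  So Bq⁻¹ = s.
  Combining: K⁻¹·Bq⁻¹ = K⁻¹ · s = s·K⁻¹.
Right side:
  J = N·m (work = force × distance),
      = kg·m²·s⁻².
  Pa = N/m² (pressure = force per area),
      = kg·m⁻¹·s⁻².
  So Pa⁻¹ = kg⁻¹·m·s².
  Bq = 1/s = s⁻¹ (activity is decays per second).
  So Bq⁻¹ = s.
  N = kg·m/s² = kg·m·s⁻² (force = mass × acceleration).
  So N⁻¹ = kg⁻¹·m⁻¹·s².
  Combining: J·K⁻¹·Pa⁻¹·m⁻¹·Bq⁻¹·N⁻¹ = (kg·m²·s⁻²) · K⁻¹ · (kg⁻¹·m·s²) · m⁻¹ · s · (kg⁻¹·m⁻¹·s²) = kg⁻¹·m·s³·K⁻¹.
Left is s·K⁻¹; right is kg⁻¹·m·s³·K⁻¹ — different.

No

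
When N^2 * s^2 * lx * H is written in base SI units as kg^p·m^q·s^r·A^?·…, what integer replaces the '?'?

-2

N = kg·m/s² = kg·m·s⁻² (force = mass × acceleration).
So N² = kg²·m²·s⁻⁴.
lx = lm/m² (illuminance = luminous flux per area),
    = m⁻²·cd.
H = Wb/A (inductance = flux per current),
    = kg·m²·s⁻²·A⁻².
Combining: N²·s²·lx·H = (kg²·m²·s⁻⁴) · s² · (m⁻²·cd) · (kg·m²·s⁻²·A⁻²) = kg³·m²·s⁻⁴·A⁻²·cd.
The exponent of A is -2.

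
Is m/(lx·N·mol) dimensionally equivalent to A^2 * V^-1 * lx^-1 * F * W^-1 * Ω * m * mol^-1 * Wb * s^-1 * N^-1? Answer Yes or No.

Left side:
  lx = lm/m² (illuminance = luminous flux per area),
      = m⁻²·cd.
  So lx⁻¹ = m²·cd⁻¹.
  N = kg·m/s² = kg·m·s⁻² (force = mass × acceleration).
  So N⁻¹ = kg⁻¹·m⁻¹·s².
  Combining: lx⁻¹·m·N⁻¹·mol⁻¹ = (m²·cd⁻¹) · m · (kg⁻¹·m⁻¹·s²) · mol⁻¹ = kg⁻¹·m²·s²·mol⁻¹·cd⁻¹.
Right side:
  V = W/A (potential = power per current),
      = kg·m²·s⁻³·A⁻¹.
  So V⁻¹ = kg⁻¹·m⁻²·s³·A.
  lx = lm/m² (illuminance = luminous flux per area),
      = m⁻²·cd.
  So lx⁻¹ = m²·cd⁻¹.
  F = C/V (capacitance = charge per voltage),
      = A·s/(kg·m²·s⁻³·A⁻¹) (substituting C and V),
      = kg⁻¹·m⁻²·s⁴·A².
  W = J/s (power = energy per time),
      = kg·m²·s⁻³.
  So W⁻¹ = kg⁻¹·m⁻²·s³.
  Ω = V/A (resistance = voltage per current),
      = kg·m²·s⁻³·A⁻².
  Wb = V·s (flux: a volt is a weber per second),
      = kg·m²·s⁻²·A⁻¹.
  N = kg·m/s² = kg·m·s⁻² (force = mass × acceleration).
  So N⁻¹ = kg⁻¹·m⁻¹·s².
  Combining: A²·V⁻¹·lx⁻¹·F·W⁻¹·Ω·m·mol⁻¹·Wb·s⁻¹·N⁻¹ = A² · (kg⁻¹·m⁻²·s³·A) · (m²·cd⁻¹) · (kg⁻¹·m⁻²·s⁴·A²) · (kg⁻¹·m⁻²·s³) · (kg·m²·s⁻³·A⁻²) · m · mol⁻¹ · (kg·m²·s⁻²·A⁻¹) · s⁻¹ · (kg⁻¹·m⁻¹·s²) = kg⁻²·s⁶·A²·mol⁻¹·cd⁻¹.
Left is kg⁻¹·m²·s²·mol⁻¹·cd⁻¹; right is kg⁻²·s⁶·A²·mol⁻¹·cd⁻¹ — different.

No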